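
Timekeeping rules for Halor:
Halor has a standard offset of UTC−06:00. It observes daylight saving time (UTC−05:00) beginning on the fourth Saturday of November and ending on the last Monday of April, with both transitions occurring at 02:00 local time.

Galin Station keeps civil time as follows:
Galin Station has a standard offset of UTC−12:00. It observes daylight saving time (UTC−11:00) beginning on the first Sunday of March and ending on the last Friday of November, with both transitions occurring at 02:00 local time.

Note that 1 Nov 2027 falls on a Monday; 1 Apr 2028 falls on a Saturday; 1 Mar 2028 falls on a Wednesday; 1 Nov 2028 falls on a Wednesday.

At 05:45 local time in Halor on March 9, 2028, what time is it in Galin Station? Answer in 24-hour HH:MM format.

1 November 2027 is a Monday, so the first Saturday is November 6 and the fourth is November 27.
1 April 2028 is a Saturday, so Mondays fall on 3, 10, 17, 24; the last is April 24.
March 9, 2028 falls between 27 November 2027 and 24 April 2028, so daylight saving is in effect and Halor is at UTC−05:00.
05:45 Halor + 5h = 10:45 UTC.
1 March 2028 is a Wednesday, so the first Sunday is March 5.
1 November 2028 is a Wednesday, so Fridays fall on 3, 10, 17, 24; the last is November 24.
At the standard offset (UTC−12:00), 10:45 UTC − 12h = 22:45 Galin Station standard time (rolling into the previous day, 8 March 2028).
The standard-time date in Galin Station, March 8, 2028, lies within the daylight-saving period (5 March – 24 November), so Galin Station is on daylight time, UTC−11:00.
10:45 UTC − 11h = 23:45 Galin Station (rolling into the previous day, 8 March 2028).

23:45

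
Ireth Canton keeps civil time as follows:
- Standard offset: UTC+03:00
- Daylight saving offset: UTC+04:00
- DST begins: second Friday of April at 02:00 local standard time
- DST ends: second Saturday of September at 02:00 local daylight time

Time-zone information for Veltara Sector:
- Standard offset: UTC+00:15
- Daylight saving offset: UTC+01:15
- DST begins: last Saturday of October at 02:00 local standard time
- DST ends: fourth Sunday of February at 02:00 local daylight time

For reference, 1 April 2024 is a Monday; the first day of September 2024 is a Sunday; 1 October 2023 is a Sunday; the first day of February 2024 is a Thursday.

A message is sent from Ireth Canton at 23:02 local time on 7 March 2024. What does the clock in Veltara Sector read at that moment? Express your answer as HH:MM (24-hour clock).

1 April 2024 is a Monday, so the first Friday is April 5 and the second is April 12.
1 September 2024 is a Sunday, so the first Saturday is September 7 and the second is September 14.
7 March 2024 is outside the daylight-saving period (12 April – 14 September), so Ireth Canton is on standard time, UTC+03:00.
23:02 Ireth Canton − 3h = 20:02 UTC.
1 October 2023 is a Sunday, so Saturdays fall on 7, 14, 21, 28; the last is October 28.
1 February 2024 is a Thursday, so the first Sunday is February 4 and the fourth is February 25.
At the standard offset (UTC+00:15), 20:02 UTC + 0h15m = 20:17 Veltara Sector standard time.
Daylight saving runs 28 October 2023 – 25 February 2024; the standard-time date in Veltara Sector, 7 March 2024, is outside that window, so Veltara Sector is on standard time at UTC+00:15.
20:02 UTC + 0h15m = 20:17 Veltara Sector.

20:17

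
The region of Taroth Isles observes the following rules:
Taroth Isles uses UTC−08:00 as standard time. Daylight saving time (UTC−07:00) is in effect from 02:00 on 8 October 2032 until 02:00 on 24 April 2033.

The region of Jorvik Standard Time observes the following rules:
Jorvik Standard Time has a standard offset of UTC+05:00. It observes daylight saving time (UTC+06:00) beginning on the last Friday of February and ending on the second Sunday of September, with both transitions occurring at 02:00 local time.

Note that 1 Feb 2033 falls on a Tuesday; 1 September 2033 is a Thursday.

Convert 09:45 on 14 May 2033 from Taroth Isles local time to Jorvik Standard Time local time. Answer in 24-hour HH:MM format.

23:45

14 May 2033 is outside the daylight-saving period (8 October 2032 – 24 April 2033), so Taroth Isles is on standard time, UTC−08:00.
09:45 Taroth Isles + 8h = 17:45 UTC.
1 February 2033 is a Tuesday, so Fridays fall on 4, 11, 18, 25; the last is February 25.
1 September 2033 is a Thursday, so the first Sunday is September 4 and the second is September 11.
At the standard offset (UTC+05:00), 17:45 UTC + 5h = 22:45 Jorvik Standard Time standard time.
Daylight saving runs 25 February – 11 September; the standard-time date in Jorvik Standard Time, 14 May 2033, is inside that window, so Jorvik Standard Time is at UTC+06:00.
17:45 UTC + 6h = 23:45 Jorvik Standard Time.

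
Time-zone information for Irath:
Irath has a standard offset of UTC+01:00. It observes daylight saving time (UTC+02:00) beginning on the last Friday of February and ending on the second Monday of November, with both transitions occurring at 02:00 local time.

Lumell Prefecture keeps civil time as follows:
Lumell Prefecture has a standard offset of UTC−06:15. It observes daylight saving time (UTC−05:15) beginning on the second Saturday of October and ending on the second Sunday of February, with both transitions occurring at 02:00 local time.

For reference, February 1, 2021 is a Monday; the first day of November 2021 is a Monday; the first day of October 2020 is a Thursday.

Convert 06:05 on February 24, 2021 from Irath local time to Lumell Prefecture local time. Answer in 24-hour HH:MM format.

22:50

1 February 2021 is a Monday, so Fridays fall on 5, 12, 19, 26; the last is February 26.
1 November 2021 is a Monday, so the first Monday is November 1 and the second is November 8.
February 24, 2021 does not fall between 26 February and 8 November, so daylight saving is not in effect and Irath is at UTC+01:00.
06:05 Irath − 1h = 05:05 UTC.
1 October 2020 is a Thursday, so the first Saturday is October 3 and the second is October 10.
1 February 2021 is a Monday, so the first Sunday is February 7 and the second is February 14.
At the standard offset (UTC−06:15), 05:05 UTC − 6h15m = 22:50 Lumell Prefecture standard time (rolling into the previous day, 23 February 2021).
The standard-time date in Lumell Prefecture, February 23, 2021, does not fall between 10 October 2020 and 14 February 2021, so daylight saving is not in effect and Lumell Prefecture is at UTC−06:15.
05:05 UTC − 6h15m = 22:50 Lumell Prefecture (rolling into the previous day, 23 February 2021).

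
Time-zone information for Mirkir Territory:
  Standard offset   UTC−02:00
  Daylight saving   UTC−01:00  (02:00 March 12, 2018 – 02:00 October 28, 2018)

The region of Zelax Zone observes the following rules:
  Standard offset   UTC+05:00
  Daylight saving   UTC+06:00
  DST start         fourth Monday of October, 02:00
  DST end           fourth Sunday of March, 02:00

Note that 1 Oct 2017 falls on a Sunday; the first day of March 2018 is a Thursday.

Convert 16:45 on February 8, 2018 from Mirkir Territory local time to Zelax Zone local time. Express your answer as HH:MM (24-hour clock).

00:45

February 8, 2018 does not fall between 12 March and 28 October, so daylight saving is not in effect and Mirkir Territory is at UTC−02:00.
16:45 Mirkir Territory + 2h = 18:45 UTC.
1 October 2017 is a Sunday, so the first Monday is October 2 and the fourth is October 23.
1 March 2018 is a Thursday, so the first Sunday is March 4 and the fourth is March 25.
At the standard offset (UTC+05:00), 18:45 UTC + 5h = 23:45 Zelax Zone standard time.
Daylight saving runs 23 October 2017 – 25 March 2018; the standard-time date in Zelax Zone, February 8, 2018, is inside that window, so Zelax Zone is at UTC+06:00.
18:45 UTC + 6h = 00:45 Zelax Zone (rolling into the next day, 9 February 2018).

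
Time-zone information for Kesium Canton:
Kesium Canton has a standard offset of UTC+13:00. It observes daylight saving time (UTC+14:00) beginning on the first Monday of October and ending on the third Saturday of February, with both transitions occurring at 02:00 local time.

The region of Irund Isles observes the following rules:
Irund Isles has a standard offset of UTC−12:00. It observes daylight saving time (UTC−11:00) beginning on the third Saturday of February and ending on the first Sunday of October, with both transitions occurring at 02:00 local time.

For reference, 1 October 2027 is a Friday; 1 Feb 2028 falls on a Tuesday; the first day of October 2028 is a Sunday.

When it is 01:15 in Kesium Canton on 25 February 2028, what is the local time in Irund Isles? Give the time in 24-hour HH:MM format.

1 October 2027 is a Friday, so the first Monday is October 4.
1 February 2028 is a Tuesday, so the first Saturday is February 5 and the third is February 19.
25 February 2028 is outside the daylight-saving period (4 October 2027 – 19 February 2028), so Kesium Canton is on standard time, UTC+13:00.
01:15 Kesium Canton − 13h = 12:15 UTC (rolling into the previous day, 24 February 2028).
1 February 2028 is a Tuesday, so the first Saturday is February 5 and the third is February 19.
1 October 2028 is a Sunday, so the first Sunday is October 1.
At the standard offset (UTC−12:00), 12:15 UTC − 12h = 00:15 Irund Isles standard time.
The standard-time date in Irund Isles, 24 February 2028, lies within the daylight-saving period (19 February – 1 October), so Irund Isles is on daylight time, UTC−11:00.
12:15 UTC − 11h = 01:15 Irund Isles.

01:15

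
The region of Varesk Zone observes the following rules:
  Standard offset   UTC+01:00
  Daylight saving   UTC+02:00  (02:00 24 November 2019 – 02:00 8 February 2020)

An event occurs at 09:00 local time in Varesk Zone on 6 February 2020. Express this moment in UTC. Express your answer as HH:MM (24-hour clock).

6 February 2020 falls between 24 November 2019 and 8 February 2020, so daylight saving is in effect and Varesk Zone is at UTC+02:00.
09:00 local − 2h = 07:00 UTC.

07:00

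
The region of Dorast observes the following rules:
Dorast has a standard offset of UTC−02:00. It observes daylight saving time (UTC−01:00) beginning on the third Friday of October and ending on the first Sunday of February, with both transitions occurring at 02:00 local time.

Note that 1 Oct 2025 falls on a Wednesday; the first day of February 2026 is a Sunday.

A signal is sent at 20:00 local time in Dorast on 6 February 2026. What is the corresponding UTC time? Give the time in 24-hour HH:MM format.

22:00

1 October 2025 is a Wednesday, so the first Friday is October 3 and the third is October 17.
1 February 2026 is a Sunday, so the first Sunday is February 1.
Daylight saving runs 17 October 2025 – 1 February 2026; 6 February 2026 is outside that window, so Dorast is on standard time at UTC−02:00.
20:00 local + 2h = 22:00 UTC.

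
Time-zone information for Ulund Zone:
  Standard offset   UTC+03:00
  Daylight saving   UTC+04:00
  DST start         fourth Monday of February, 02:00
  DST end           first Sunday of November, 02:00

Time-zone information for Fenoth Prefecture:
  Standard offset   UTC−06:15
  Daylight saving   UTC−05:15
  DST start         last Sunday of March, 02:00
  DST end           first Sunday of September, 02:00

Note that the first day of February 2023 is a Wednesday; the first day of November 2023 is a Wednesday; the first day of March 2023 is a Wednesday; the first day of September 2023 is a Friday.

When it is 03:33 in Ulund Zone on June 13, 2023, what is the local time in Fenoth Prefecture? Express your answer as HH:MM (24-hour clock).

1 February 2023 is a Wednesday, so the first Monday is February 6 and the fourth is February 27.
1 November 2023 is a Wednesday, so the first Sunday is November 5.
June 13, 2023 lies within the daylight-saving period (27 February – 5 November), so Ulund Zone is on daylight time, UTC+04:00.
03:33 Ulund Zone − 4h = 23:33 UTC (rolling into the previous day, 12 June 2023).
1 March 2023 is a Wednesday, so Sundays fall on 5, 12, 19, 26; the last is March 26.
1 September 2023 is a Friday, so the first Sunday is September 3.
At the standard offset (UTC−06:15), 23:33 UTC − 6h15m = 17:18 Fenoth Prefecture standard time.
The standard-time date in Fenoth Prefecture, June 12, 2023, falls between 26 March and 3 September, so daylight saving is in effect and Fenoth Prefecture is at UTC−05:15.
23:33 UTC − 5h15m = 18:18 Fenoth Prefecture.

18:18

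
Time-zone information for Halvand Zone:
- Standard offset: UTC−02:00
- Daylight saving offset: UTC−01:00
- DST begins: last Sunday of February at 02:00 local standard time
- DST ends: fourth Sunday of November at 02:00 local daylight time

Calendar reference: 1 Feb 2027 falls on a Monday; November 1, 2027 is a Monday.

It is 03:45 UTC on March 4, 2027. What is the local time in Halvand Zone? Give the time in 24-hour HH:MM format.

1 February 2027 is a Monday, so Sundays fall on 7, 14, 21, 28; the last is February 28.
1 November 2027 is a Monday, so the first Sunday is November 7 and the fourth is November 28.
At the standard offset (UTC−02:00), 03:45 UTC − 2h = 01:45 Halvand Zone standard time.
The standard-time date in Halvand Zone, March 4, 2027, falls between 28 February and 28 November, so daylight saving is in effect and Halvand Zone is at UTC−01:00.
03:45 UTC − 1h = 02:45 local.

02:45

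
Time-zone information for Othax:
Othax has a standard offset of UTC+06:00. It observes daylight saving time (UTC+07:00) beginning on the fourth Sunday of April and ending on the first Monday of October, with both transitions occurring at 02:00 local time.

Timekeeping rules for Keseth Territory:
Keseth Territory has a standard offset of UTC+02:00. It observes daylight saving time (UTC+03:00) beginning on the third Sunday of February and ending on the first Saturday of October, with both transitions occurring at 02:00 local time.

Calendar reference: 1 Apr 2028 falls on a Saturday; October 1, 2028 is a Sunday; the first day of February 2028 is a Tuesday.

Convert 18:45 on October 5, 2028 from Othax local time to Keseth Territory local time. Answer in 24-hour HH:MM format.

15:45

1 April 2028 is a Saturday, so the first Sunday is April 2 and the fourth is April 23.
1 October 2028 is a Sunday, so the first Monday is October 2.
Daylight saving runs 23 April – 2 October; October 5, 2028 is outside that window, so Othax is on standard time at UTC+06:00.
18:45 Othax − 6h = 12:45 UTC.
1 February 2028 is a Tuesday, so the first Sunday is February 6 and the third is February 20.
1 October 2028 is a Sunday, so the first Saturday is October 7.
At the standard offset (UTC+02:00), 12:45 UTC + 2h = 14:45 Keseth Territory standard time.
Daylight saving runs 20 February – 7 October; the standard-time date in Keseth Territory, October 5, 2028, is inside that window, so Keseth Territory is at UTC+03:00.
12:45 UTC + 3h = 15:45 Keseth Territory.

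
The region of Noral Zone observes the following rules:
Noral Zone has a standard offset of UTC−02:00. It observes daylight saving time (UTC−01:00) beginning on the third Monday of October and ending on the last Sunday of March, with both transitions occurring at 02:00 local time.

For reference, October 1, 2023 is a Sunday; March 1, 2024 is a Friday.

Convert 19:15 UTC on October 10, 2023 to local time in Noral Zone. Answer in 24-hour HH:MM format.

1 October 2023 is a Sunday, so the first Monday is October 2 and the third is October 16.
1 March 2024 is a Friday, so Sundays fall on 3, 10, 17, 24, 31; the last is March 31.
At the standard offset (UTC−02:00), 19:15 UTC − 2h = 17:15 Noral Zone standard time.
The standard-time date in Noral Zone, October 10, 2023, does not fall between 16 October 2023 and 31 March 2024, so daylight saving is not in effect and Noral Zone is at UTC−02:00.
19:15 UTC − 2h = 17:15 local.

17:15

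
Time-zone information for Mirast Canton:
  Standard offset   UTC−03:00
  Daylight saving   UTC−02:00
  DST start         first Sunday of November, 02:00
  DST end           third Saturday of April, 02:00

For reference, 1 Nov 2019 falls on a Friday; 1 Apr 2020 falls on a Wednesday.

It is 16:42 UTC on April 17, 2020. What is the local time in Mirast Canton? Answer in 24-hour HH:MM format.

1 November 2019 is a Friday, so the first Sunday is November 3.
1 April 2020 is a Wednesday, so the first Saturday is April 4 and the third is April 18.
At the standard offset (UTC−03:00), 16:42 UTC − 3h = 13:42 Mirast Canton standard time.
Daylight saving runs 3 November 2019 – 18 April 2020; the standard-time date in Mirast Canton, April 17, 2020, is inside that window, so Mirast Canton is at UTC−02:00.
16:42 UTC − 2h = 14:42 local.

14:42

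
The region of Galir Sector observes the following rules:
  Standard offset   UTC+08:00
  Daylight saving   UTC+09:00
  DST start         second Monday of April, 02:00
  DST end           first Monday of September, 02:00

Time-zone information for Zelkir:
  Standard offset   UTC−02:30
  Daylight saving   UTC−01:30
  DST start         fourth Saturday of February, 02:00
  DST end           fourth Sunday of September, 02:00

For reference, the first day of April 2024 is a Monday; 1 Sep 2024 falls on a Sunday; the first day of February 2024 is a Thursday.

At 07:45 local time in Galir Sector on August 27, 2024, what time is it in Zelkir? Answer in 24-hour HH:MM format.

1 April 2024 is a Monday, so the first Monday is April 1 and the second is April 8.
1 September 2024 is a Sunday, so the first Monday is September 2.
Daylight saving runs 8 April – 2 September; August 27, 2024 is inside that window, so Galir Sector is at UTC+09:00.
07:45 Galir Sector − 9h = 22:45 UTC (rolling into the previous day, 26 August 2024).
1 February 2024 is a Thursday, so the first Saturday is February 3 and the fourth is February 24.
1 September 2024 is a Sunday, so the first Sunday is September 1 and the fourth is September 22.
At the standard offset (UTC−02:30), 22:45 UTC − 2h30m = 20:15 Zelkir standard time.
Daylight saving runs 24 February – 22 September; the standard-time date in Zelkir, August 26, 2024, is inside that window, so Zelkir is at UTC−01:30.
22:45 UTC − 1h30m = 21:15 Zelkir.

21:15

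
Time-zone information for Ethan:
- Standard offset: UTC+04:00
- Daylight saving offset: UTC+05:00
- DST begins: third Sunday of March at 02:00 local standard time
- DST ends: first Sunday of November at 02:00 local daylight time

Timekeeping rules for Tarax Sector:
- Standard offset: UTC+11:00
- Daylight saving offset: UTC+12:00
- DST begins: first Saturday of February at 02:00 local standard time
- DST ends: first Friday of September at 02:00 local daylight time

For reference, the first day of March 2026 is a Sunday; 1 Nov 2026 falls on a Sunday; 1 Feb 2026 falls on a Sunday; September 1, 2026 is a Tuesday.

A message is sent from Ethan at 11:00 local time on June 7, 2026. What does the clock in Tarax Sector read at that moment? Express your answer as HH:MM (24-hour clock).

1 March 2026 is a Sunday, so the first Sunday is March 1 and the third is March 15.
1 November 2026 is a Sunday, so the first Sunday is November 1.
June 7, 2026 lies within the daylight-saving period (15 March – 1 November), so Ethan is on daylight time, UTC+05:00.
11:00 Ethan − 5h = 06:00 UTC.
1 February 2026 is a Sunday, so the first Saturday is February 7.
1 September 2026 is a Tuesday, so the first Friday is September 4.
At the standard offset (UTC+11:00), 06:00 UTC + 11h = 17:00 Tarax Sector standard time.
The standard-time date in Tarax Sector, June 7, 2026, lies within the daylight-saving period (7 February – 4 September), so Tarax Sector is on daylight time, UTC+12:00.
06:00 UTC + 12h = 18:00 Tarax Sector.

18:00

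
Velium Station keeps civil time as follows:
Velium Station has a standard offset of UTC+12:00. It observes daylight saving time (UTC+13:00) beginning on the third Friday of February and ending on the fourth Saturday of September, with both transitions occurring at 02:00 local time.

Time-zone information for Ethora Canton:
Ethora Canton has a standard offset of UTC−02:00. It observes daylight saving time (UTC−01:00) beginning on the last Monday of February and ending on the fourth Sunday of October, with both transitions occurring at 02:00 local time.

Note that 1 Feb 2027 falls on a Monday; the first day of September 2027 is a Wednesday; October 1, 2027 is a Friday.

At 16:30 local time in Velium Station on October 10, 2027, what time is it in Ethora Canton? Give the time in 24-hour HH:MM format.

1 February 2027 is a Monday, so the first Friday is February 5 and the third is February 19.
1 September 2027 is a Wednesday, so the first Saturday is September 4 and the fourth is September 25.
October 10, 2027 does not fall between 19 February and 25 September, so daylight saving is not in effect and Velium Station is at UTC+12:00.
16:30 Velium Station − 12h = 04:30 UTC.
1 February 2027 is a Monday, so Mondays fall on 1, 8, 15, 22; the last is February 22.
1 October 2027 is a Friday, so the first Sunday is October 3 and the fourth is October 24.
At the standard offset (UTC−02:00), 04:30 UTC − 2h = 02:30 Ethora Canton standard time.
The standard-time date in Ethora Canton, October 10, 2027, falls between 22 February and 24 October, so daylight saving is in effect and Ethora Canton is at UTC−01:00.
04:30 UTC − 1h = 03:30 Ethora Canton.

03:30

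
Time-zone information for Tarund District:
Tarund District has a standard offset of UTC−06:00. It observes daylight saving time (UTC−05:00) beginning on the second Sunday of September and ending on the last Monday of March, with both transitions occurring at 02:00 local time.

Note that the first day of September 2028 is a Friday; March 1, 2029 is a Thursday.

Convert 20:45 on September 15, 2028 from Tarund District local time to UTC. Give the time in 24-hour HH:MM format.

01:45

1 September 2028 is a Friday, so the first Sunday is September 3 and the second is September 10.
1 March 2029 is a Thursday, so Mondays fall on 5, 12, 19, 26; the last is March 26.
September 15, 2028 falls between 10 September 2028 and 26 March 2029, so daylight saving is in effect and Tarund District is at UTC−05:00.
20:45 local + 5h = 01:45 UTC (rolling into the next day, 16 September 2028).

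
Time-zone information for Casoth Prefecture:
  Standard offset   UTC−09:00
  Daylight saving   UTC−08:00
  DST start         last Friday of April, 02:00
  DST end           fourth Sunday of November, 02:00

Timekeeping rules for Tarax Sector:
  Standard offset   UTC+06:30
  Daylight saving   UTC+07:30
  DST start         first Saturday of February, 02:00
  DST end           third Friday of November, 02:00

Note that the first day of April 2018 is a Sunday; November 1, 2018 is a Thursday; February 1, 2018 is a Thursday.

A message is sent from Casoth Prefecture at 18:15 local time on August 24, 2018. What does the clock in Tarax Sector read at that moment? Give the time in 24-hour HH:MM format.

1 April 2018 is a Sunday, so Fridays fall on 6, 13, 20, 27; the last is April 27.
1 November 2018 is a Thursday, so the first Sunday is November 4 and the fourth is November 25.
Daylight saving runs 27 April – 25 November; August 24, 2018 is inside that window, so Casoth Prefecture is at UTC−08:00.
18:15 Casoth Prefecture + 8h = 02:15 UTC (rolling into the next day, 25 August 2018).
1 February 2018 is a Thursday, so the first Saturday is February 3.
1 November 2018 is a Thursday, so the first Friday is November 2 and the third is November 16.
At the standard offset (UTC+06:30), 02:15 UTC + 6h30m = 08:45 Tarax Sector standard time.
The standard-time date in Tarax Sector, August 25, 2018, falls between 3 February and 16 November, so daylight saving is in effect and Tarax Sector is at UTC+07:30.
02:15 UTC + 7h30m = 09:45 Tarax Sector.

09:45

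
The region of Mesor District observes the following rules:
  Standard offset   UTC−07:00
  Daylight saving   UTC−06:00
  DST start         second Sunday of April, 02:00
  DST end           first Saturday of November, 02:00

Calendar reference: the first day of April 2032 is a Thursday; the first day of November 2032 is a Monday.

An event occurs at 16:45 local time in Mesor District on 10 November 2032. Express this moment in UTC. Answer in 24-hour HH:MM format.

23:45

1 April 2032 is a Thursday, so the first Sunday is April 4 and the second is April 11.
1 November 2032 is a Monday, so the first Saturday is November 6.
Daylight saving runs 11 April – 6 November; 10 November 2032 is outside that window, so Mesor District is on standard time at UTC−07:00.
16:45 local + 7h = 23:45 UTC.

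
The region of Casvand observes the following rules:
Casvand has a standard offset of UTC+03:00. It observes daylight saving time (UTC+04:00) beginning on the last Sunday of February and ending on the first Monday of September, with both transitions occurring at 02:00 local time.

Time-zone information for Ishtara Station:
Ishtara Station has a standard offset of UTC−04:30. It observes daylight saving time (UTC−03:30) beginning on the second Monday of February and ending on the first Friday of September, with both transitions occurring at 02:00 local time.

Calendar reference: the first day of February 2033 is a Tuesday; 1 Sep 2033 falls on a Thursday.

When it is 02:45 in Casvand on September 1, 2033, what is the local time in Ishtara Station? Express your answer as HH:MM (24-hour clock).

19:15

1 February 2033 is a Tuesday, so Sundays fall on 6, 13, 20, 27; the last is February 27.
1 September 2033 is a Thursday, so the first Monday is September 5.
Daylight saving runs 27 February – 5 September; September 1, 2033 is inside that window, so Casvand is at UTC+04:00.
02:45 Casvand − 4h = 22:45 UTC (rolling into the previous day, 31 August 2033).
1 February 2033 is a Tuesday, so the first Monday is February 7 and the second is February 14.
1 September 2033 is a Thursday, so the first Friday is September 2.
At the standard offset (UTC−04:30), 22:45 UTC − 4h30m = 18:15 Ishtara Station standard time.
The standard-time date in Ishtara Station, August 31, 2033, lies within the daylight-saving period (14 February – 2 September), so Ishtara Station is on daylight time, UTC−03:30.
22:45 UTC − 3h30m = 19:15 Ishtara Station.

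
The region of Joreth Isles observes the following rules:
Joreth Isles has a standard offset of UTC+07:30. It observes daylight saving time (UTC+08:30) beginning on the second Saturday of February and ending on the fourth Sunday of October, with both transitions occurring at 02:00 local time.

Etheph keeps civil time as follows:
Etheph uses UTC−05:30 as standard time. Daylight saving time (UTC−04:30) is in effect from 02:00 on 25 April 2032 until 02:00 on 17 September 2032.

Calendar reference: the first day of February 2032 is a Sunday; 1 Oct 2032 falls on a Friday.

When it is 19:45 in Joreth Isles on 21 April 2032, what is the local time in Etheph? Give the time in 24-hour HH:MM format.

05:45

1 February 2032 is a Sunday, so the first Saturday is February 7 and the second is February 14.
1 October 2032 is a Friday, so the first Sunday is October 3 and the fourth is October 24.
Daylight saving runs 14 February – 24 October; 21 April 2032 is inside that window, so Joreth Isles is at UTC+08:30.
19:45 Joreth Isles − 8h30m = 11:15 UTC.
At the standard offset (UTC−05:30), 11:15 UTC − 5h30m = 05:45 Etheph standard time.
The standard-time date in Etheph, 21 April 2032, does not fall between 25 April and 17 September, so daylight saving is not in effect and Etheph is at UTC−05:30.
11:15 UTC − 5h30m = 05:45 Etheph.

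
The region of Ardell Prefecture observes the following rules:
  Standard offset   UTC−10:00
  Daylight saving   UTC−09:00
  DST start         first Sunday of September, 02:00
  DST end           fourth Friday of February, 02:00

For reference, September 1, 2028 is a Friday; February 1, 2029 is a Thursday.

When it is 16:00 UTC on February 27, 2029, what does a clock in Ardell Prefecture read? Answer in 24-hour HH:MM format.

06:00

1 September 2028 is a Friday, so the first Sunday is September 3.
1 February 2029 is a Thursday, so the first Friday is February 2 and the fourth is February 23.
At the standard offset (UTC−10:00), 16:00 UTC − 10h = 06:00 Ardell Prefecture standard time.
Daylight saving runs 3 September 2028 – 23 February 2029; the standard-time date in Ardell Prefecture, February 27, 2029, is outside that window, so Ardell Prefecture is on standard time at UTC−10:00.
16:00 UTC − 10h = 06:00 local.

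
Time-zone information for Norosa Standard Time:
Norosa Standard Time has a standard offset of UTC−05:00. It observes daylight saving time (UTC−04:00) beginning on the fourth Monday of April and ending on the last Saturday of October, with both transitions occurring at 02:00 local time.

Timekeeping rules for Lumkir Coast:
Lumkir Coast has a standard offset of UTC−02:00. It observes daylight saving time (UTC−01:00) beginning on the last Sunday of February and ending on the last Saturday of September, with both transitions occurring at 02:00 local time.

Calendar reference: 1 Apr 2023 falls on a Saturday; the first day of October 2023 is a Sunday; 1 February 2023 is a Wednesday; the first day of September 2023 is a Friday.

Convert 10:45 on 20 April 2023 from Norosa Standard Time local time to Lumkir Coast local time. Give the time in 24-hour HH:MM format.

1 April 2023 is a Saturday, so the first Monday is April 3 and the fourth is April 24.
1 October 2023 is a Sunday, so Saturdays fall on 7, 14, 21, 28; the last is October 28.
20 April 2023 does not fall between 24 April and 28 October, so daylight saving is not in effect and Norosa Standard Time is at UTC−05:00.
10:45 Norosa Standard Time + 5h = 15:45 UTC.
1 February 2023 is a Wednesday, so Sundays fall on 5, 12, 19, 26; the last is February 26.
1 September 2023 is a Friday, so Saturdays fall on 2, 9, 16, 23, 30; the last is September 30.
At the standard offset (UTC−02:00), 15:45 UTC − 2h = 13:45 Lumkir Coast standard time.
Daylight saving runs 26 February – 30 September; the standard-time date in Lumkir Coast, 20 April 2023, is inside that window, so Lumkir Coast is at UTC−01:00.
15:45 UTC − 1h = 14:45 Lumkir Coast.

14:45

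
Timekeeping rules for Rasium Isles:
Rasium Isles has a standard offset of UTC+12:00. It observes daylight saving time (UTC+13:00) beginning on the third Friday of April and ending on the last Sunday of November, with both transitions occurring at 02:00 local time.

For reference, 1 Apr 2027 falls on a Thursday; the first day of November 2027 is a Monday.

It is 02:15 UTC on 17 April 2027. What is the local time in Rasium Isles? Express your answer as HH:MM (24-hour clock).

1 April 2027 is a Thursday, so the first Friday is April 2 and the third is April 16.
1 November 2027 is a Monday, so Sundays fall on 7, 14, 21, 28; the last is November 28.
At the standard offset (UTC+12:00), 02:15 UTC + 12h = 14:15 Rasium Isles standard time.
The standard-time date in Rasium Isles, 17 April 2027, lies within the daylight-saving period (16 April – 28 November), so Rasium Isles is on daylight time, UTC+13:00.
02:15 UTC + 13h = 15:15 local.

15:15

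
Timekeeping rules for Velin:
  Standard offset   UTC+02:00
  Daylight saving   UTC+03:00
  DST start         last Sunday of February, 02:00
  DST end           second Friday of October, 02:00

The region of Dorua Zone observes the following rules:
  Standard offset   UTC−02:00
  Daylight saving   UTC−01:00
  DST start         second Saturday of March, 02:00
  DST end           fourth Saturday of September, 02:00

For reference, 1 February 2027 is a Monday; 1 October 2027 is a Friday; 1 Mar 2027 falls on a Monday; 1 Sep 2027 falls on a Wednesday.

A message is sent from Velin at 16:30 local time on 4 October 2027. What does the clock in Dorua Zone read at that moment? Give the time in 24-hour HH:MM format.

1 February 2027 is a Monday, so Sundays fall on 7, 14, 21, 28; the last is February 28.
1 October 2027 is a Friday, so the first Friday is October 1 and the second is October 8.
4 October 2027 lies within the daylight-saving period (28 February – 8 October), so Velin is on daylight time, UTC+03:00.
16:30 Velin − 3h = 13:30 UTC.
1 March 2027 is a Monday, so the first Saturday is March 6 and the second is March 13.
1 September 2027 is a Wednesday, so the first Saturday is September 4 and the fourth is September 25.
At the standard offset (UTC−02:00), 13:30 UTC − 2h = 11:30 Dorua Zone standard time.
The standard-time date in Dorua Zone, 4 October 2027, is outside the daylight-saving period (13 March – 25 September), so Dorua Zone is on standard time, UTC−02:00.
13:30 UTC − 2h = 11:30 Dorua Zone.

11:30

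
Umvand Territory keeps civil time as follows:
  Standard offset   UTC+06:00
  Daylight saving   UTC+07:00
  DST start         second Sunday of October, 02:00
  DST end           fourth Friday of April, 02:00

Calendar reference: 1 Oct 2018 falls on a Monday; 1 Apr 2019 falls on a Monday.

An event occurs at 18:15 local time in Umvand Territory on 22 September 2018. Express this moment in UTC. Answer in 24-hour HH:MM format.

12:15

1 October 2018 is a Monday, so the first Sunday is October 7 and the second is October 14.
1 April 2019 is a Monday, so the first Friday is April 5 and the fourth is April 26.
Daylight saving runs 14 October 2018 – 26 April 2019; 22 September 2018 is outside that window, so Umvand Territory is on standard time at UTC+06:00.
18:15 local − 6h = 12:15 UTC.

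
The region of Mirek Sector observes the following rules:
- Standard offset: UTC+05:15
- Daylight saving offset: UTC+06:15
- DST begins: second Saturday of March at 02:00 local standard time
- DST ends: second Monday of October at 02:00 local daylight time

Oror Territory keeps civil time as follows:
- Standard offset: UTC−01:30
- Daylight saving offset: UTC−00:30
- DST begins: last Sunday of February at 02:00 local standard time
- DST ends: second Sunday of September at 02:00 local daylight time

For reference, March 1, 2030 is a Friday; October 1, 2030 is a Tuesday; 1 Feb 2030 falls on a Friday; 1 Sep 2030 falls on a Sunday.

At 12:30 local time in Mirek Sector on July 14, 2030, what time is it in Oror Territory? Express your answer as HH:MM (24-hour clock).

05:45

1 March 2030 is a Friday, so the first Saturday is March 2 and the second is March 9.
1 October 2030 is a Tuesday, so the first Monday is October 7 and the second is October 14.
July 14, 2030 lies within the daylight-saving period (9 March – 14 October), so Mirek Sector is on daylight time, UTC+06:15.
12:30 Mirek Sector − 6h15m = 06:15 UTC.
1 February 2030 is a Friday, so Sundays fall on 3, 10, 17, 24; the last is February 24.
1 September 2030 is a Sunday, so the first Sunday is September 1 and the second is September 8.
At the standard offset (UTC−01:30), 06:15 UTC − 1h30m = 04:45 Oror Territory standard time.
Daylight saving runs 24 February – 8 September; the standard-time date in Oror Territory, July 14, 2030, is inside that window, so Oror Territory is at UTC−00:30.
06:15 UTC − 0h30m = 05:45 Oror Territory.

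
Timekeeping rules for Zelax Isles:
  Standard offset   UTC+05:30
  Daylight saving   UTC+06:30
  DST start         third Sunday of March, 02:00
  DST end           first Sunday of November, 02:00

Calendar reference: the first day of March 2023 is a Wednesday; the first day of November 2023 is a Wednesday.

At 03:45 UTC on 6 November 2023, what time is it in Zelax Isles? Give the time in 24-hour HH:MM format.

1 March 2023 is a Wednesday, so the first Sunday is March 5 and the third is March 19.
1 November 2023 is a Wednesday, so the first Sunday is November 5.
At the standard offset (UTC+05:30), 03:45 UTC + 5h30m = 09:15 Zelax Isles standard time.
Daylight saving runs 19 March – 5 November; the standard-time date in Zelax Isles, 6 November 2023, is outside that window, so Zelax Isles is on standard time at UTC+05:30.
03:45 UTC + 5h30m = 09:15 local.

09:15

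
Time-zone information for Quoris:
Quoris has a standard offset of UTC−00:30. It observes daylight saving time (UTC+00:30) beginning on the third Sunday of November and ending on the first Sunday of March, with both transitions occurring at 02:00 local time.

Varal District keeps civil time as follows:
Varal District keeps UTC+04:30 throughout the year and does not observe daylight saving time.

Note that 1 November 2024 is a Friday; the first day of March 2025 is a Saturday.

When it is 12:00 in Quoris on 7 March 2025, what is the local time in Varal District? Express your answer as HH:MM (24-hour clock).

1 November 2024 is a Friday, so the first Sunday is November 3 and the third is November 17.
1 March 2025 is a Saturday, so the first Sunday is March 2.
Daylight saving runs 17 November 2024 – 2 March 2025; 7 March 2025 is outside that window, so Quoris is on standard time at UTC−00:30.
12:00 Quoris + 0h30m = 12:30 UTC.
Varal District has no daylight saving, so its offset is UTC+04:30 year-round.
12:30 UTC + 4h30m = 17:00 Varal District.

17:00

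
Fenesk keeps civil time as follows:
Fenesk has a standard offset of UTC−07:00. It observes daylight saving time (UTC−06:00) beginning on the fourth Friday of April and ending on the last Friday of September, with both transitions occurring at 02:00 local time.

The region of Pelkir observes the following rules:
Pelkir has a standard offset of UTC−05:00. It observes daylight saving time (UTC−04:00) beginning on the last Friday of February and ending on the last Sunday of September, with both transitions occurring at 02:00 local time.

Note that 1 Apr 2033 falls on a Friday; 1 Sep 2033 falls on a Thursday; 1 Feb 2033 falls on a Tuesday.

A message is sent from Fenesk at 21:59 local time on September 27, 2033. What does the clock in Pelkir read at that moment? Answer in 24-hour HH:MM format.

1 April 2033 is a Friday, so the first Friday is April 1 and the fourth is April 22.
1 September 2033 is a Thursday, so Fridays fall on 2, 9, 16, 23, 30; the last is September 30.
September 27, 2033 lies within the daylight-saving period (22 April – 30 September), so Fenesk is on daylight time, UTC−06:00.
21:59 Fenesk + 6h = 03:59 UTC (rolling into the next day, 28 September 2033).
1 February 2033 is a Tuesday, so Fridays fall on 4, 11, 18, 25; the last is February 25.
1 September 2033 is a Thursday, so Sundays fall on 4, 11, 18, 25; the last is September 25.
At the standard offset (UTC−05:00), 03:59 UTC − 5h = 22:59 Pelkir standard time (rolling into the previous day, 27 September 2033).
The standard-time date in Pelkir, September 27, 2033, is outside the daylight-saving period (25 February – 25 September), so Pelkir is on standard time, UTC−05:00.
03:59 UTC − 5h = 22:59 Pelkir (rolling into the previous day, 27 September 2033).

22:59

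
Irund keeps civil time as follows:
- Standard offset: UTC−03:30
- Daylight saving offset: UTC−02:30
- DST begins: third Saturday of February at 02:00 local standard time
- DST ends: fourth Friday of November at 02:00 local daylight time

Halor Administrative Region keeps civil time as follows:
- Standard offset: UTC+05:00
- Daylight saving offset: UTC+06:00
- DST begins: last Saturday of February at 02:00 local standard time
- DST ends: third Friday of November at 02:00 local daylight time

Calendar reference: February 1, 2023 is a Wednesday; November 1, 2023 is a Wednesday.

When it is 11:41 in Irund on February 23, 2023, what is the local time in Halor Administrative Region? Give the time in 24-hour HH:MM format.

1 February 2023 is a Wednesday, so the first Saturday is February 4 and the third is February 18.
1 November 2023 is a Wednesday, so the first Friday is November 3 and the fourth is November 24.
Daylight saving runs 18 February – 24 November; February 23, 2023 is inside that window, so Irund is at UTC−02:30.
11:41 Irund + 2h30m = 14:11 UTC.
1 February 2023 is a Wednesday, so Saturdays fall on 4, 11, 18, 25; the last is February 25.
1 November 2023 is a Wednesday, so the first Friday is November 3 and the third is November 17.
At the standard offset (UTC+05:00), 14:11 UTC + 5h = 19:11 Halor Administrative Region standard time.
Daylight saving runs 25 February – 17 November; the standard-time date in Halor Administrative Region, February 23, 2023, is outside that window, so Halor Administrative Region is on standard time at UTC+05:00.
14:11 UTC + 5h = 19:11 Halor Administrative Region.

19:11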